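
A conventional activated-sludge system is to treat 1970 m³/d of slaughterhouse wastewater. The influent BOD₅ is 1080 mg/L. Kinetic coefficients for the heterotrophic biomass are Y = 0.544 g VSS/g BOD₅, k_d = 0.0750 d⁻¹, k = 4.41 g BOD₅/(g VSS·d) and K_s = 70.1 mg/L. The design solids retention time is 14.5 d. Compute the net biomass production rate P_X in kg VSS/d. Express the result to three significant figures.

P_X ≈ 552 kg VSS/d

For a completely mixed reactor with recycle the Lawrence–McCarty relation gives S = K_s·(1 + k_d·θ_c) / [θ_c·(Y·k − k_d) − 1] = 70.1 × (1 + 0.0750 × 14.5) / [14.5 × (0.544 × 4.41 − 0.0750) − 1] = 146.3 / 32.70 = 4.475 mg/L.
Correct the yield for decay: Y_obs = Y/(1 + k_d θ_c) = 0.544 / (1 + 0.0750 × 14.5) = 0.544 / 2.087 = 0.2606.
Q·(S₀ − S) = 1970 × (1080 − 4.48) × 10⁻³ = 2119 kg/d removed.
Biomass produced: P_X = Y_obs·Q·ΔS = 0.2606 × 2119 ≈ 552.2 kg VSS/d.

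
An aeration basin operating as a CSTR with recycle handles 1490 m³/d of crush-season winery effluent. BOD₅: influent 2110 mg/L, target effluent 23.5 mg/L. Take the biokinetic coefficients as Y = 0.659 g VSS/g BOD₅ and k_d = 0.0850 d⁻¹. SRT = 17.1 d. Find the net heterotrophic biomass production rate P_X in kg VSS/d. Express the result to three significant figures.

P_X ≈ 835 kg VSS/d

Correct the yield for decay: Y_obs = Y/(1 + k_d θ_c) = 0.659 / (1 + 0.0850 × 17.1) = 0.659 / 2.454 = 0.2686.
Q·(S₀ − S) = 1490 × (2110 − 23.5) × 10⁻³ = 3109 kg/d removed.
So the net sludge growth is P_X = 0.2686 × 3109 = 835.0 kg VSS/d.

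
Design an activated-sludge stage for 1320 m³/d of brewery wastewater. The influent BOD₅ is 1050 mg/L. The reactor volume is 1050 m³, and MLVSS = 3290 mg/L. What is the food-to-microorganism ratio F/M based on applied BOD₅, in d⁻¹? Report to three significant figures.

F/M ≈ 0.401 d⁻¹

Food-to-microorganism ratio F/M = Q S₀ / (V X) = 1320 × 1050 / (1050 × 3290) = 0.4012 d⁻¹.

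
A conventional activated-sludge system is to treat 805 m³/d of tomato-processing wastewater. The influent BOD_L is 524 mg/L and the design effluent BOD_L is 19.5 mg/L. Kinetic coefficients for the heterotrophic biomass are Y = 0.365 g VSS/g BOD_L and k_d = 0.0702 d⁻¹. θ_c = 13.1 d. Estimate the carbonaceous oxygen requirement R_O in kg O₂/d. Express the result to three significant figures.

Observed yield with endogenous decay: Y_obs = Y / (1 + k_d·θ_c) = 0.365 / (1 + 0.0702 × 13.1) = 0.365 / 1.920 = 0.1901 g VSS/g BOD_L.
Mass of BOD_L removed per day: Q(S₀ − S) = 805 × 504.5 g/m³ = 406.1 kg/d.
P_X = Y_obs·Q·(S₀ − S) = 0.1901 × 406.1 = 77.22 kg VSS/d.
R_O = Q·ΔS − 1.42 P_X = 406.1 − 109.7 = 296.5 kg O₂/d.

R_O ≈ 296 kg O₂/d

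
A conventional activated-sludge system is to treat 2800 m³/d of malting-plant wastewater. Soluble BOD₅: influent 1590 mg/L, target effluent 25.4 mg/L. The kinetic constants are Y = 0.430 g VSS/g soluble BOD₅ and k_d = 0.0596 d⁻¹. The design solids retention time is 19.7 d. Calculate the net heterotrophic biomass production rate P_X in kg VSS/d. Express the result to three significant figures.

Observed yield with endogenous decay: Y_obs = Y / (1 + k_d·θ_c) = 0.430 / (1 + 0.0596 × 19.7) = 0.430 / 2.174 = 0.1978 g VSS/g soluble BOD₅.
ΔS = 1590 − 25.4 = 1565 mg/L, so the substrate removal rate is 2800 × 1565/1000 = 4381 kg soluble BOD₅/d.
P_X = Y_obs · Q(S₀ − S) = 0.1978 × 4381 = 866.5 kg VSS/d.

P_X ≈ 866 kg VSS/d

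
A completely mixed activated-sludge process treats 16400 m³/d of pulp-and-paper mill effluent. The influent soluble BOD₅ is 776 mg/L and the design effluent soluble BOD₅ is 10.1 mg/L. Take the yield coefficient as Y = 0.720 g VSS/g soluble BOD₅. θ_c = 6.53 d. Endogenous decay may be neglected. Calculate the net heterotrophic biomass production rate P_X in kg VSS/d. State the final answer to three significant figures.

Since k_d ≈ 0, Y_obs = Y = 0.720 g VSS/g soluble BOD₅.
Mass of soluble BOD₅ removed per day: Q(S₀ − S) = 16400 × 765.9 g/m³ = 12561 kg/d.
P_X = Y_obs · Q(S₀ − S) = 0.7200 × 12561 = 9044 kg VSS/d.

P_X ≈ 9040 kg VSS/d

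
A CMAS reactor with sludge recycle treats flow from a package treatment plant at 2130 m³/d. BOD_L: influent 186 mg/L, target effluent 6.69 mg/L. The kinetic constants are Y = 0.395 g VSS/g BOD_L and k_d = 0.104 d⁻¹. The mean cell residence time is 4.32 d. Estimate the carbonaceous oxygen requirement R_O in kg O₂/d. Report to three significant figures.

R_O ≈ 234 kg O₂/d

Y_obs = Y / (1 + k_d θ_c) = 0.395 / (1 + 0.104 × 4.32) = 0.395 / 1.449 = 0.2725.
Q·(S₀ − S) = 2130 × (186 − 6.69) × 10⁻³ = 381.9 kg/d removed.
Net sludge production P_X = 0.2725 × 381.9 = 104.1 kg VSS/d.
Carbonaceous O₂ demand = substrate oxidised − cell-mass equivalent = 381.9 − 1.42 × 104.1 = 234.1 kg O₂/d.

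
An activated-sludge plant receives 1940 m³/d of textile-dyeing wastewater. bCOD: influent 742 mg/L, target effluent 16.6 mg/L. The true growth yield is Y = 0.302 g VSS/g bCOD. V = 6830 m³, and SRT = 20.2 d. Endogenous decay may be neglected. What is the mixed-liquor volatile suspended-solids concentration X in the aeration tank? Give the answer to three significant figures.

X = Y·Q·ΔS·θ_c / V = 0.302 × 1940 × (742 − 16.6) × 20.2 / 6830 = 1257 mg/L.

X ≈ 1260 mg/L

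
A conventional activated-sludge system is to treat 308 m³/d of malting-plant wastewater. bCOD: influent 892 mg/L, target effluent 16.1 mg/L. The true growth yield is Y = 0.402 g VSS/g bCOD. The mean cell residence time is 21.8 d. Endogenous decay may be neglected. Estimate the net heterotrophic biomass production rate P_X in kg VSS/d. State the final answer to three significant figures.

P_X ≈ 108 kg VSS/d

No decay correction is needed, so Y_obs = Y = 0.402.
ΔS = 892 − 16.1 = 875.9 mg/L, so the substrate removal rate is 308 × 875.9/1000 = 269.8 kg bCOD/d.
Biomass produced: P_X = Y_obs·Q·ΔS = 0.4020 × 269.8 ≈ 108.5 kg VSS/d.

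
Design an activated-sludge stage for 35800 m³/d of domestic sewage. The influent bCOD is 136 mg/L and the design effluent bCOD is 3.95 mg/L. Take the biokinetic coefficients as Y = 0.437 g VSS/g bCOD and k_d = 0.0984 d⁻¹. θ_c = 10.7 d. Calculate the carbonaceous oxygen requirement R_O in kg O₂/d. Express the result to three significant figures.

Observed yield with endogenous decay: Y_obs = Y / (1 + k_d·θ_c) = 0.437 / (1 + 0.0984 × 10.7) = 0.437 / 2.053 = 0.2129 g VSS/g bCOD.
ΔS = 136 − 3.95 = 132.1 mg/L, so the substrate removal rate is 35800 × 132.1/1000 = 4727 kg bCOD/d.
Biomass synthesised: P_X = Y_obs × 4727 = 1006 kg VSS/d.
R_O = Q·ΔS − 1.42 P_X = 4727 − 1429 = 3298 kg O₂/d.

R_O ≈ 3300 kg O₂/d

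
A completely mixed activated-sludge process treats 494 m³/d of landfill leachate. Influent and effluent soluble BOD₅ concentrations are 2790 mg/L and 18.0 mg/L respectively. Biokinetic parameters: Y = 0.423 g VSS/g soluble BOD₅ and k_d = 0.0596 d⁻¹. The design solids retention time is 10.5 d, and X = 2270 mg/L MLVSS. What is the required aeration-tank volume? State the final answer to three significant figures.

From the SRT design equation V = Y Q (S₀−S) θ_c / [X (1 + k_d θ_c)] = 0.423 × 494 × (2790 − 18.0) × 10.5 / [2270 × (1 + 0.0596 × 10.5)] = 6.08×10^6 / 3691 = 1648 m³.

V ≈ 1650 m³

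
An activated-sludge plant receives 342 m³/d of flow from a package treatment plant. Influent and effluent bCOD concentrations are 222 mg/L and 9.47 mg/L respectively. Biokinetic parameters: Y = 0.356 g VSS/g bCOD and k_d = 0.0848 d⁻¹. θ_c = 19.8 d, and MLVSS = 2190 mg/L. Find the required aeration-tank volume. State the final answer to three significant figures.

Rearranging the biomass balance for a CMAS with decay, V = Y·Q·ΔS·θ_c / [X·(1+k_d θ_c)] = 0.356 × 342 × (222 − 9.47) × 19.8 / [2190 × (1 + 0.0848 × 19.8)] = 5.12×10^5 / 5867 = 87.32 m³.

V ≈ 87.3 m³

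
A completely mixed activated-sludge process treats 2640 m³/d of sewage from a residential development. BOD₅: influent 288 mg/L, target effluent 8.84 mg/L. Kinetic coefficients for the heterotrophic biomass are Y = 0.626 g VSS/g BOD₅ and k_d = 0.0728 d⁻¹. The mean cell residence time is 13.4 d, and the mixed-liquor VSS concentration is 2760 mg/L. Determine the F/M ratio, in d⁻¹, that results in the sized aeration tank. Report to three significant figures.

F/M ≈ 0.243 d⁻¹

Rearranging the biomass balance for a CMAS with decay, V = Y·Q·ΔS·θ_c / [X·(1+k_d θ_c)] = 0.626 × 2640 × (288 − 8.84) × 13.4 / [2760 × (1 + 0.0728 × 13.4)] = 6.18×10^6 / 5452 = 1134 m³.
F/M = applied load / biomass = Q·S₀/(V·X) = 2640 × 288 / (1134 × 2760) = 0.2430 d⁻¹.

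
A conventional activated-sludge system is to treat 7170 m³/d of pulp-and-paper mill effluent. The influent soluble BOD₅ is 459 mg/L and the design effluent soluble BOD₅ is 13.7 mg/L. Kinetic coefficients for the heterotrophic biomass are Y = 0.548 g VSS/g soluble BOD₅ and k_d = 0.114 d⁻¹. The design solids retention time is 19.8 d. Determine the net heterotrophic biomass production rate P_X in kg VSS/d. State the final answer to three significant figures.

Observed yield with endogenous decay: Y_obs = Y / (1 + k_d·θ_c) = 0.548 / (1 + 0.114 × 19.8) = 0.548 / 3.257 = 0.1682 g VSS/g soluble BOD₅.
Mass of soluble BOD₅ removed per day: Q(S₀ − S) = 7170 × 445.3 g/m³ = 3193 kg/d.
P_X = Y_obs · Q(S₀ − S) = 0.1682 × 3193 = 537.2 kg VSS/d.

P_X ≈ 537 kg VSS/d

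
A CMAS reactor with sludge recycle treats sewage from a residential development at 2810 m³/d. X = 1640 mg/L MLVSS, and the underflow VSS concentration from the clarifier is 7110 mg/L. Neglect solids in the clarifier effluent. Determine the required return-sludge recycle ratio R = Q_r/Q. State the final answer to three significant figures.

R ≈ 0.300

Solids balance on the clarifier gives (1+R)X = R·X_r, so R = X/(X_r − X) = 1640 / (7110 − 1640) = 0.2998.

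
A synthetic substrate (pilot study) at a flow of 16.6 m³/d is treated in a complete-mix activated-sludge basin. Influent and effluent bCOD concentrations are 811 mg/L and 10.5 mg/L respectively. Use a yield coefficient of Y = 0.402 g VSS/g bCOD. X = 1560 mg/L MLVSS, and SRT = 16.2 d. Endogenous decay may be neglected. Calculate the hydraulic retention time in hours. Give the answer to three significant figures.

V·X = Y·Q·ΔS·θ_c gives V = 0.402 × 16.6 × (811 − 10.5) × 16.2 / 1560 = 55.47 m³.
Hydraulic retention time τ = V/Q = 55.47 / 16.6 = 3.342 d = 80.20 h.

τ ≈ 80.2 h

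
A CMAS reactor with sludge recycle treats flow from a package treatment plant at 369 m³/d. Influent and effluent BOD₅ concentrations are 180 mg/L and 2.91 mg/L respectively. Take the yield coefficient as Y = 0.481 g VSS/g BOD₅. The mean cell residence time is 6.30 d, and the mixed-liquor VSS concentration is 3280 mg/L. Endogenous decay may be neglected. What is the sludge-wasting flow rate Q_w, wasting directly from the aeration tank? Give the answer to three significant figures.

Biomass mass balance (decay neglected): V·X = Y·Q·(S₀ − S)·θ_c, so V = 0.481 × 369 × (180 − 2.91) × 6.30 / 3280 = 60.37 m³.
For wasting at MLVSS concentration, Q_w = V/θ_c = 60.37/6.30 = 9.583 m³/d.

Q_w ≈ 9.58 m³/d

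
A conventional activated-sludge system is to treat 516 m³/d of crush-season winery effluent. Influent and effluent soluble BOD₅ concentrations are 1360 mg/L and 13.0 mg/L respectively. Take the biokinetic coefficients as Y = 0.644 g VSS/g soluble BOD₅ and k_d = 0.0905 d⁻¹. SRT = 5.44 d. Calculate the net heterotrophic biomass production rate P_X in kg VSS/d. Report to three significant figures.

P_X ≈ 300 kg VSS/d

The observed yield is Y_obs = Y/(1 + k_d·θ_c) = 0.644 / (1 + 0.0905 × 5.44) = 0.644 / 1.492 = 0.4315 g VSS per g soluble BOD₅ removed.
Mass of soluble BOD₅ removed per day: Q(S₀ − S) = 516 × 1347 g/m³ = 695.1 kg/d.
So the net sludge growth is P_X = 0.4315 × 695.1 = 299.9 kg VSS/d.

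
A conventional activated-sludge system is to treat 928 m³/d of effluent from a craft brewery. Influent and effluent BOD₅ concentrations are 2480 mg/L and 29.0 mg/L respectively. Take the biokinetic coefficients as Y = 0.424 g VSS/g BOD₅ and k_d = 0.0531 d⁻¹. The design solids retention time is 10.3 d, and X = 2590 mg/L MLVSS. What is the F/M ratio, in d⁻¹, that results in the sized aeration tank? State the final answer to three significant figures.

From the SRT design equation V = Y Q (S₀−S) θ_c / [X (1 + k_d θ_c)] = 0.424 × 928 × (2480 − 29.0) × 10.3 / [2590 × (1 + 0.0531 × 10.3)] = 9.93×10^6 / 4007 = 2479 m³.
F/M = applied load / biomass = Q·S₀/(V·X) = 928 × 2480 / (2479 × 2590) = 0.3584 d⁻¹.

F/M ≈ 0.358 d⁻¹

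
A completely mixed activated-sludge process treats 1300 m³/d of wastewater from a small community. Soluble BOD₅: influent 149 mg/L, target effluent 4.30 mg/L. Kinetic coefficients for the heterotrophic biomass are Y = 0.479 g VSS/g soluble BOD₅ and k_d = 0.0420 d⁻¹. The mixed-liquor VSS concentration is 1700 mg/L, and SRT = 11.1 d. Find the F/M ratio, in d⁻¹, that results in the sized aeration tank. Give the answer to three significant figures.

F/M ≈ 0.284 d⁻¹

Steady-state biomass mass balance: V·X·(1 + k_d·θ_c) = Y·Q·(S₀ − S)·θ_c, so V = 0.479 × 1300 × (149 − 4.30) × 11.1 / [1700 × (1 + 0.0420 × 11.1)] = 1×10^6 / 2493 = 401.3 m³.
Food-to-microorganism ratio F/M = Q S₀ / (V X) = 1300 × 149 / (401.3 × 1700) = 0.2840 d⁻¹.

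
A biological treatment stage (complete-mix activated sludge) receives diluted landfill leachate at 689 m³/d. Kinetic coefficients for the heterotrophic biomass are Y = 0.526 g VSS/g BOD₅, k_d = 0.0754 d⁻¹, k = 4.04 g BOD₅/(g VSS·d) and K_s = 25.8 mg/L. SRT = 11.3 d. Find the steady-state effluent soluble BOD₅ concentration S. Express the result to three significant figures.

From the Monod/SRT balance for a CMAS, S = K_s·(1+k_d θ_c)/[θ_c·(Y k − k_d) − 1] = 25.8 × (1 + 0.0754 × 11.3) / [11.3 × (0.526 × 4.04 − 0.0754) − 1] = 47.78 / 22.16 = 2.156 mg/L.

S ≈ 2.16 mg/L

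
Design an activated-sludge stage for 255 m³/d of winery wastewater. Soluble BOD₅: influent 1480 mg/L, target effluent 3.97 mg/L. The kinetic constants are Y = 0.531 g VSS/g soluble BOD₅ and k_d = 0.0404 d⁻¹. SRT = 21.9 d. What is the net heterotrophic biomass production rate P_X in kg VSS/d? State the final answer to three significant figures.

Y_obs = Y / (1 + k_d θ_c) = 0.531 / (1 + 0.0404 × 21.9) = 0.531 / 1.885 = 0.2817.
ΔS = 1480 − 3.97 = 1476 mg/L, so the substrate removal rate is 255 × 1476/1000 = 376.4 kg soluble BOD₅/d.
P_X = Y_obs · Q(S₀ − S) = 0.2817 × 376.4 = 106.0 kg VSS/d.

P_X ≈ 106 kg VSS/d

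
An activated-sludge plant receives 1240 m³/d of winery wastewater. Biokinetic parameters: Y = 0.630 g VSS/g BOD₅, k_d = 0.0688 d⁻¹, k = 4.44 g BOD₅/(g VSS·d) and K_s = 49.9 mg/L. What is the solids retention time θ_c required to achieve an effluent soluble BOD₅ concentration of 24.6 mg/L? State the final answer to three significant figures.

θ_c ≈ 1.17 d

At the target effluent, Y k S/(K_s+S) = 0.630×4.44×24.6/74.50 = 0.9236 d⁻¹.
1/θ_c = 0.9236 − 0.0688 = 0.8548 d⁻¹, so θ_c = 1.170 d.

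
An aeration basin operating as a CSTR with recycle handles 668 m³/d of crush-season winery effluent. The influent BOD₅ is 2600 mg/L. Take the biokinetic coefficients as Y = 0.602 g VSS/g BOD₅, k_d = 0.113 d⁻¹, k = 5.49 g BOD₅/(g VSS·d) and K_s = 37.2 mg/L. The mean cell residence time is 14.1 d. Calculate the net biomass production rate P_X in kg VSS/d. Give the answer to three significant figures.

P_X ≈ 403 kg VSS/d

Effluent substrate depends only on kinetics and SRT: S = K_s(1 + k_d θ_c) / [θ_c(Yk − k_d) − 1] = 37.2 × (1 + 0.113 × 14.1) / [14.1 × (0.602 × 5.49 − 0.113) − 1] = 96.47 / 44.01 = 2.192 mg/L.
Observed yield with endogenous decay: Y_obs = Y / (1 + k_d·θ_c) = 0.602 / (1 + 0.113 × 14.1) = 0.602 / 2.593 = 0.2321 g VSS/g BOD₅.
Q·(S₀ − S) = 668 × (2600 − 2.19) × 10⁻³ = 1735 kg/d removed.
Net biomass production P_X = Y_obs × Q·(S₀ − S) = 0.2321 × 1735 = 402.8 kg VSS/d.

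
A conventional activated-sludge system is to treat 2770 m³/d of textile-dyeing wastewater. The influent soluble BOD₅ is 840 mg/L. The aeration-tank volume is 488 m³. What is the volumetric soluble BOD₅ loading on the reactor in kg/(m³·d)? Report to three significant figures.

L_v ≈ 4.77 kg soluble BOD₅/(m³·d)

Applied soluble BOD₅ load per unit volume = Q·S₀/V = (2770 × 840/1000)/488.0 = 4.768 kg soluble BOD₅·m⁻³·d⁻¹.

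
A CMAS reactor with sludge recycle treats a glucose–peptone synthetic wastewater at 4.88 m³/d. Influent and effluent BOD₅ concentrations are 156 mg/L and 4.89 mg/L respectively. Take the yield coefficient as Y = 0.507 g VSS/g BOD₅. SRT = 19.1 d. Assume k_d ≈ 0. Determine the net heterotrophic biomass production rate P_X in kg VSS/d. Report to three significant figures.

P_X ≈ 0.374 kg VSS/d

No decay correction is needed, so Y_obs = Y = 0.507.
ΔS = 156 − 4.89 = 151.1 mg/L, so the substrate removal rate is 4.88 × 151.1/1000 = 0.7374 kg BOD₅/d.
P_X = Y_obs · Q(S₀ − S) = 0.5070 × 0.7374 = 0.3739 kg VSS/d.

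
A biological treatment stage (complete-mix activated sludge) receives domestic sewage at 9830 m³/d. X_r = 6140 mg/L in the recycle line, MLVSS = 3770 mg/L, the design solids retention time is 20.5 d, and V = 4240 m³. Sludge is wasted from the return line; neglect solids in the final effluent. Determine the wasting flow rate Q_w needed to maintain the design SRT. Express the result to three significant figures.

Q_w ≈ 127 m³/d

Wasting from the return line (neglecting effluent solids): Q_w = V·X / (θ_c·X_r) = 4240 × 3770 / (20.5 × 6140) = 127.0 m³/d.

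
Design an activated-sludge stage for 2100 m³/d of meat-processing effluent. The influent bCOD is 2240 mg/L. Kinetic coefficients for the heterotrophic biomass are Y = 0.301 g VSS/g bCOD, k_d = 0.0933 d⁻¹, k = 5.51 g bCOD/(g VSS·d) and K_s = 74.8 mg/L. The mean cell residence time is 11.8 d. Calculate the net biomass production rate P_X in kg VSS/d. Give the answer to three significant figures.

From the Monod/SRT balance for a CMAS, S = K_s·(1+k_d θ_c)/[θ_c·(Y k − k_d) − 1] = 74.8 × (1 + 0.0933 × 11.8) / [11.8 × (0.301 × 5.51 − 0.0933) − 1] = 157.2 / 17.47 = 8.996 mg/L.
Observed yield with endogenous decay: Y_obs = Y / (1 + k_d·θ_c) = 0.301 / (1 + 0.0933 × 11.8) = 0.301 / 2.101 = 0.1433 g VSS/g bCOD.
Substrate removed = Q·(S₀ − S) = 2100 m³/d × (2240 − 9.00) g/m³ = 4.69×10^6 g/d = 4685 kg/d.
Net biomass production P_X = Y_obs × Q·(S₀ − S) = 0.1433 × 4685 = 671.2 kg VSS/d.

P_X ≈ 671 kg VSS/d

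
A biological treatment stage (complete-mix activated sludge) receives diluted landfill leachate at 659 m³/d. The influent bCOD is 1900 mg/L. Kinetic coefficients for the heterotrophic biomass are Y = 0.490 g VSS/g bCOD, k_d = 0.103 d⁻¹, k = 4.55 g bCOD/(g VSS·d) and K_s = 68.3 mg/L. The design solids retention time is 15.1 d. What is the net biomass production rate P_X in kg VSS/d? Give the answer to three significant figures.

From the Monod/SRT balance for a CMAS, S = K_s·(1+k_d θ_c)/[θ_c·(Y k − k_d) − 1] = 68.3 × (1 + 0.103 × 15.1) / [15.1 × (0.490 × 4.55 − 0.103) − 1] = 174.5 / 31.11 = 5.610 mg/L.
Y_obs = Y / (1 + k_d θ_c) = 0.490 / (1 + 0.103 × 15.1) = 0.490 / 2.555 = 0.1918.
Substrate removed = Q·(S₀ − S) = 659 m³/d × (1900 − 5.61) g/m³ = 1.25×10^6 g/d = 1248 kg/d.
Net biomass production P_X = Y_obs × Q·(S₀ − S) = 0.1918 × 1248 = 239.4 kg VSS/d.

P_X ≈ 239 kg VSS/d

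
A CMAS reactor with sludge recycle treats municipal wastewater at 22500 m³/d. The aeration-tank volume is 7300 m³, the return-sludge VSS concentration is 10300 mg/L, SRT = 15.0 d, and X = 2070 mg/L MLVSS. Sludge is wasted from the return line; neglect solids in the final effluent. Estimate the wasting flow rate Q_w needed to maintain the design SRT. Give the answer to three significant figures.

Wasting from the return line (neglecting effluent solids): Q_w = V·X / (θ_c·X_r) = 7300 × 2070 / (15.0 × 10300) = 97.81 m³/d.

Q_w ≈ 97.8 m³/d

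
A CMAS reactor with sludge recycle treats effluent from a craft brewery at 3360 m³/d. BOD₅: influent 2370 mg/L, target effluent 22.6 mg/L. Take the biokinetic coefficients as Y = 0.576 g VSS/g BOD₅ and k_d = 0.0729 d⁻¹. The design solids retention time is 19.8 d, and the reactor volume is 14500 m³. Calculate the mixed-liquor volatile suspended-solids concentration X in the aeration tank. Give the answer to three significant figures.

X = Y·Q·ΔS·θ_c / [V·(1 + k_d θ_c)] = 0.576 × 3360 × (2370 − 22.6) × 19.8 / [14500 × (1 + 0.0729 × 19.8)] = 2539 mg/L.

X ≈ 2540 mg/L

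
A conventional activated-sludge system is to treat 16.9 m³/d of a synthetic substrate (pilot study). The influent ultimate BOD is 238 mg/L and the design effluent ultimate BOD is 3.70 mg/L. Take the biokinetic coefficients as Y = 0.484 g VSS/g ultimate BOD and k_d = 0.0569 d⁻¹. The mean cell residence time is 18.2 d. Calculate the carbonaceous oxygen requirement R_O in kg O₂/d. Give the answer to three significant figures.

R_O ≈ 2.62 kg O₂/d

Y_obs = Y / (1 + k_d θ_c) = 0.484 / (1 + 0.0569 × 18.2) = 0.484 / 2.036 = 0.2378.
Mass of ultimate BOD removed per day: Q(S₀ − S) = 16.9 × 234.3 g/m³ = 3.960 kg/d.
P_X = Y_obs·Q·(S₀ − S) = 0.2378 × 3.960 = 0.9415 kg VSS/d.
Carbonaceous O₂ demand = substrate oxidised − cell-mass equivalent = 3.960 − 1.42 × 0.9415 = 2.623 kg O₂/d.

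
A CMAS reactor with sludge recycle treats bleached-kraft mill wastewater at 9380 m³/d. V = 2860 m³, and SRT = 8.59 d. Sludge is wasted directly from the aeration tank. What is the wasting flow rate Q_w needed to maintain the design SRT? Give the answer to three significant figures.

Wasting from the aeration tank: Q_w = V / θ_c = 2860 / 8.59 = 332.9 m³/d.

Q_w ≈ 333 m³/d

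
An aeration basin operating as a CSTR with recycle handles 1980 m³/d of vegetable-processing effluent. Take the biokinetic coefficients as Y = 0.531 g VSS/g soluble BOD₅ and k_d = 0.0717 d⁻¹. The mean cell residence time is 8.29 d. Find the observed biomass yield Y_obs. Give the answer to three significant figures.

Y_obs ≈ 0.333 g VSS/g soluble BOD₅

Observed yield with endogenous decay: Y_obs = Y / (1 + k_d·θ_c) = 0.531 / (1 + 0.0717 × 8.29) = 0.531 / 1.594 = 0.3330 g VSS/g soluble BOD₅.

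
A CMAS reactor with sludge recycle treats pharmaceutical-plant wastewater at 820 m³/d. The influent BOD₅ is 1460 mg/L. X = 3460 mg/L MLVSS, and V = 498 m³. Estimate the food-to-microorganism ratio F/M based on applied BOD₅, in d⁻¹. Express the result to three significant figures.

F/M = applied load / biomass = Q·S₀/(V·X) = 820 × 1460 / (498.0 × 3460) = 0.6948 d⁻¹.

F/M ≈ 0.695 d⁻¹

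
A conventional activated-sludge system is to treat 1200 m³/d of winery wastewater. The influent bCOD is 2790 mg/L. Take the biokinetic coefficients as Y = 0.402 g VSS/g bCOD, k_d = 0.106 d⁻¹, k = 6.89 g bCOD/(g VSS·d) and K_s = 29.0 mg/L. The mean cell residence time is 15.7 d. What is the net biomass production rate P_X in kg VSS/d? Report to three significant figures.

P_X ≈ 505 kg VSS/d

For a completely mixed reactor with recycle the Lawrence–McCarty relation gives S = K_s·(1 + k_d·θ_c) / [θ_c·(Y·k − k_d) − 1] = 29.0 × (1 + 0.106 × 15.7) / [15.7 × (0.402 × 6.89 − 0.106) − 1] = 77.26 / 40.82 = 1.893 mg/L.
Y_obs = Y / (1 + k_d θ_c) = 0.402 / (1 + 0.106 × 15.7) = 0.402 / 2.664 = 0.1509.
Q·(S₀ − S) = 1200 × (2790 − 1.89) × 10⁻³ = 3346 kg/d removed.
P_X = Y_obs · Q(S₀ − S) = 0.1509 × 3346 = 504.8 kg VSS/d.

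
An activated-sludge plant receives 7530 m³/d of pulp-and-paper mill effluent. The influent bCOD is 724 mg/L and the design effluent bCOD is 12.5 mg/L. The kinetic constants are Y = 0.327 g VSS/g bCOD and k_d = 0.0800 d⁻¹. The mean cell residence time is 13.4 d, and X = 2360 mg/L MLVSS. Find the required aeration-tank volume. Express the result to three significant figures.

From the SRT design equation V = Y Q (S₀−S) θ_c / [X (1 + k_d θ_c)] = 0.327 × 7530 × (724 − 12.5) × 13.4 / [2360 × (1 + 0.0800 × 13.4)] = 2.35×10^7 / 4890 = 4801 m³.

V ≈ 4800 m³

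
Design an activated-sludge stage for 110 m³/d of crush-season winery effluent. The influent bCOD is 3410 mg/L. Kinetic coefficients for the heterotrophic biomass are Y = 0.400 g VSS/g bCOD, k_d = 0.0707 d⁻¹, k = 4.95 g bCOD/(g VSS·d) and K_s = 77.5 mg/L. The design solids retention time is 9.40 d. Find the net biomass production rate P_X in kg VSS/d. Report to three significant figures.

For a completely mixed reactor with recycle the Lawrence–McCarty relation gives S = K_s·(1 + k_d·θ_c) / [θ_c·(Y·k − k_d) − 1] = 77.5 × (1 + 0.0707 × 9.40) / [9.40 × (0.400 × 4.95 − 0.0707) − 1] = 129.0 / 16.95 = 7.612 mg/L.
Y_obs = Y / (1 + k_d θ_c) = 0.400 / (1 + 0.0707 × 9.40) = 0.400 / 1.665 = 0.2403.
Substrate removed = Q·(S₀ − S) = 110 m³/d × (3410 − 7.61) g/m³ = 3.74×10^5 g/d = 374.3 kg/d.
P_X = Y_obs · Q(S₀ − S) = 0.2403 × 374.3 = 89.94 kg VSS/d.

P_X ≈ 89.9 kg VSS/d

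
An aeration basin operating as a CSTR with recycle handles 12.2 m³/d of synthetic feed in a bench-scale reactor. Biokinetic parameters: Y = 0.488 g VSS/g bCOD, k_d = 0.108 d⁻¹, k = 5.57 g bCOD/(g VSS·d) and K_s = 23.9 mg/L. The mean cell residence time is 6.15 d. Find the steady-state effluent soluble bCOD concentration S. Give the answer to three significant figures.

For a completely mixed reactor with recycle the Lawrence–McCarty relation gives S = K_s·(1 + k_d·θ_c) / [θ_c·(Y·k − k_d) − 1] = 23.9 × (1 + 0.108 × 6.15) / [6.15 × (0.488 × 5.57 − 0.108) − 1] = 39.77 / 15.05 = 2.642 mg/L.

S ≈ 2.64 mg/L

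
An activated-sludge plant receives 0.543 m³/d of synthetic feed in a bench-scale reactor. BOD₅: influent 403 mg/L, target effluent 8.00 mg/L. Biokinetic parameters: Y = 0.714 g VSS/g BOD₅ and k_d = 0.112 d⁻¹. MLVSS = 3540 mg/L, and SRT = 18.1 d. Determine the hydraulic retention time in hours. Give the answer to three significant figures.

τ ≈ 11.4 h

Rearranging the biomass balance for a CMAS with decay, V = Y·Q·ΔS·θ_c / [X·(1+k_d θ_c)] = 0.714 × 0.543 × (403 − 8.00) × 18.1 / [3540 × (1 + 0.112 × 18.1)] = 2.77×10^3 / 10716 = 0.2587 m³.
Hydraulic retention time τ = V/Q = 0.2587 / 0.543 = 0.4764 d = 11.43 h.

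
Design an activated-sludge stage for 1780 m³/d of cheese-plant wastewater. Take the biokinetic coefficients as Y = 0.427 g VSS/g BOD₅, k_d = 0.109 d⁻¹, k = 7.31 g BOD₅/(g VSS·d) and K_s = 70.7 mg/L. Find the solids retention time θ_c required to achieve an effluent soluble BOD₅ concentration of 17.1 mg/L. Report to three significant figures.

From 1/θ_c = Y·k·S/(K_s + S) − k_d: Y·k·S/(K_s+S) = 0.427 × 7.31 × 17.1 / (70.7 + 17.1) = 0.6079 d⁻¹.
θ_c = 1/(μ − k_d) = 1/(0.6079 − 0.109) = 1/0.4989 = 2.004 d.

θ_c ≈ 2.00 d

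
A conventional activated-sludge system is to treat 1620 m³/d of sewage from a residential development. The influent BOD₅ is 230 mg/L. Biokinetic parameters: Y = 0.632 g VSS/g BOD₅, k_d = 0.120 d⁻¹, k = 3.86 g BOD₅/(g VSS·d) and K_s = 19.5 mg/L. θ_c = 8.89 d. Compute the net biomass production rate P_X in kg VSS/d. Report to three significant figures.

P_X ≈ 113 kg VSS/d

For a completely mixed reactor with recycle the Lawrence–McCarty relation gives S = K_s·(1 + k_d·θ_c) / [θ_c·(Y·k − k_d) − 1] = 19.5 × (1 + 0.120 × 8.89) / [8.89 × (0.632 × 3.86 − 0.120) − 1] = 40.30 / 19.62 = 2.054 mg/L.
Correct the yield for decay: Y_obs = Y/(1 + k_d θ_c) = 0.632 / (1 + 0.120 × 8.89) = 0.632 / 2.067 = 0.3058.
Mass of BOD₅ removed per day: Q(S₀ − S) = 1620 × 227.9 g/m³ = 369.3 kg/d.
So the net sludge growth is P_X = 0.3058 × 369.3 = 112.9 kg VSS/d.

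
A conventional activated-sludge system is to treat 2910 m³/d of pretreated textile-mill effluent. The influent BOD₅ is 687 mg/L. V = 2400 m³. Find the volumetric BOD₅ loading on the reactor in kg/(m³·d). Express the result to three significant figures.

L_v = Q S₀ / V = 2910 × 687 × 10⁻³ / 2400 = 0.8330 kg/(m³·d).

L_v ≈ 0.833 kg BOD₅/(m³·d)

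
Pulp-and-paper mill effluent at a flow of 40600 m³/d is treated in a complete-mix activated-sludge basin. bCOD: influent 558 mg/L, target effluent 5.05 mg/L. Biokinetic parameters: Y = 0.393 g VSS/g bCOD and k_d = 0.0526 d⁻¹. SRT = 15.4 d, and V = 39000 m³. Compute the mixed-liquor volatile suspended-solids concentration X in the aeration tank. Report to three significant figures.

X ≈ 1920 mg/L

From V·X·(1 + k_d·θ_c) = Y·Q·(S₀ − S)·θ_c: X = 0.393 × 40600 × (558 − 5.05) × 15.4 / [39000 × (1 + 0.0526 × 15.4)] = 1925 mg/L.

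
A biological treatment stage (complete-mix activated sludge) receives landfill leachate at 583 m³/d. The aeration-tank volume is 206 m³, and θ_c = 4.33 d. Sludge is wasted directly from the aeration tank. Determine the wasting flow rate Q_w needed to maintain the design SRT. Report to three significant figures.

Q_w ≈ 47.6 m³/d

With mixed-liquor wasting, θ_c = V/Q_w, so Q_w = V/θ_c = 206.0/4.33 = 47.58 m³/d.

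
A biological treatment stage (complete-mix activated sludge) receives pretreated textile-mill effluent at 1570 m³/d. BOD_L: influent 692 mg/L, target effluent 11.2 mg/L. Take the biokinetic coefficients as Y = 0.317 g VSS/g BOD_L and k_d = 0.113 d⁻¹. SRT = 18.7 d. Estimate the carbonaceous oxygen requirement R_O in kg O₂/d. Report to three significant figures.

R_O ≈ 914 kg O₂/d

Observed yield with endogenous decay: Y_obs = Y / (1 + k_d·θ_c) = 0.317 / (1 + 0.113 × 18.7) = 0.317 / 3.113 = 0.1018 g VSS/g BOD_L.
Mass of BOD_L removed per day: Q(S₀ − S) = 1570 × 680.8 g/m³ = 1069 kg/d.
Biomass synthesised: P_X = Y_obs × 1069 = 108.8 kg VSS/d.
Carbonaceous O₂ demand = substrate oxidised − cell-mass equivalent = 1069 − 1.42 × 108.8 = 914.3 kg O₂/d.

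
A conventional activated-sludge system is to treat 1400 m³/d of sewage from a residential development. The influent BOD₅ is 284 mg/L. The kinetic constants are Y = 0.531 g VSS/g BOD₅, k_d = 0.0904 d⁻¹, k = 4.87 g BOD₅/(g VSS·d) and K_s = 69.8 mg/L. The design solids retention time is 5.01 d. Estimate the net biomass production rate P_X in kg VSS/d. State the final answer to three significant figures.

P_X ≈ 141 kg VSS/d

Effluent substrate depends only on kinetics and SRT: S = K_s(1 + k_d θ_c) / [θ_c(Yk − k_d) − 1] = 69.8 × (1 + 0.0904 × 5.01) / [5.01 × (0.531 × 4.87 − 0.0904) − 1] = 101.4 / 11.50 = 8.816 mg/L.
Observed yield with endogenous decay: Y_obs = Y / (1 + k_d·θ_c) = 0.531 / (1 + 0.0904 × 5.01) = 0.531 / 1.453 = 0.3655 g VSS/g BOD₅.
Q·(S₀ − S) = 1400 × (284 − 8.82) × 10⁻³ = 385.3 kg/d removed.
Net biomass production P_X = Y_obs × Q·(S₀ − S) = 0.3655 × 385.3 = 140.8 kg VSS/d.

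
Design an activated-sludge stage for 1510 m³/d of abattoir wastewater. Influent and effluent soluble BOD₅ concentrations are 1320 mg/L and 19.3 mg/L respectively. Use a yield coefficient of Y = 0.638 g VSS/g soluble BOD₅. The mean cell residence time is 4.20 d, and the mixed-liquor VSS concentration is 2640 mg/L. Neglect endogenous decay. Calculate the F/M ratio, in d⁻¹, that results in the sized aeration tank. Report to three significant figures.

V·X = Y·Q·ΔS·θ_c gives V = 0.638 × 1510 × (1320 − 19.3) × 4.20 / 2640 = 1994 m³.
F/M = applied load / biomass = Q·S₀/(V·X) = 1510 × 1320 / (1994 × 2640) = 0.3787 d⁻¹.

F/M ≈ 0.379 d⁻¹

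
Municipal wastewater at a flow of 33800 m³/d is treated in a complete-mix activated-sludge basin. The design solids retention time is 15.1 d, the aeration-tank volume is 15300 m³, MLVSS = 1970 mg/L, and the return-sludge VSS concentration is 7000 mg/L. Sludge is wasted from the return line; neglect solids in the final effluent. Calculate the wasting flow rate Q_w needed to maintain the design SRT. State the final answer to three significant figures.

θ_c = V·X/(Q_w·X_r) when wasting from the recycle, so Q_w = V·X/(θ_c·X_r) = 15300 × 1970 / (15.1 × 7000) = 285.2 m³/d.

Q_w ≈ 285 m³/d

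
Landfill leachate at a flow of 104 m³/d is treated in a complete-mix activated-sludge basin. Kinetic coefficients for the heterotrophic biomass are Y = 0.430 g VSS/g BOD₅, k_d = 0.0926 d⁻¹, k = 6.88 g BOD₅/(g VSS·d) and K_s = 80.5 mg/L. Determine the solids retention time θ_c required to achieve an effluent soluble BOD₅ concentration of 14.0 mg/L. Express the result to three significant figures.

θ_c ≈ 2.89 d

At the target effluent, Y k S/(K_s+S) = 0.430×6.88×14.0/94.50 = 0.4383 d⁻¹.
Then 1/θ_c = μ − k_d = 0.4383 − 0.0926 = 0.3457 d⁻¹, giving θ_c = 2.893 d.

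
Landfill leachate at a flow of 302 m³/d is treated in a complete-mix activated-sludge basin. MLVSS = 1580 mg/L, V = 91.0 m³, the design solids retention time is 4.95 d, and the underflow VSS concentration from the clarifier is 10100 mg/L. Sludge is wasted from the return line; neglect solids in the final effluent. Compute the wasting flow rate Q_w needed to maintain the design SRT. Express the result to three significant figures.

Q_w ≈ 2.88 m³/d

θ_c = V·X/(Q_w·X_r) when wasting from the recycle, so Q_w = V·X/(θ_c·X_r) = 91.00 × 1580 / (4.95 × 10100) = 2.876 m³/d.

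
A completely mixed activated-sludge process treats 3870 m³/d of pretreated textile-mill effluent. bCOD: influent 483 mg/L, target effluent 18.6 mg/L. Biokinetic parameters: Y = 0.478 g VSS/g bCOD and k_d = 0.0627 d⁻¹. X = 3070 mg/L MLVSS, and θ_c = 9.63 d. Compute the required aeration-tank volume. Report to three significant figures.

Steady-state biomass mass balance: V·X·(1 + k_d·θ_c) = Y·Q·(S₀ − S)·θ_c, so V = 0.478 × 3870 × (483 − 18.6) × 9.63 / [3070 × (1 + 0.0627 × 9.63)] = 8.27×10^6 / 4924 = 1680 m³.

V ≈ 1680 m³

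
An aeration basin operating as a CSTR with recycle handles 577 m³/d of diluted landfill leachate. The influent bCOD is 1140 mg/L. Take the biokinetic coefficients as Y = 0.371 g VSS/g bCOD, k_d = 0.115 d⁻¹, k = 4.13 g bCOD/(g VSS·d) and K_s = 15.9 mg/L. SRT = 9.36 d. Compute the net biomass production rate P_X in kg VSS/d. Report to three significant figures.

Effluent substrate depends only on kinetics and SRT: S = K_s(1 + k_d θ_c) / [θ_c(Yk − k_d) − 1] = 15.9 × (1 + 0.115 × 9.36) / [9.36 × (0.371 × 4.13 − 0.115) − 1] = 33.01 / 12.27 = 2.692 mg/L.
Observed yield with endogenous decay: Y_obs = Y / (1 + k_d·θ_c) = 0.371 / (1 + 0.115 × 9.36) = 0.371 / 2.076 = 0.1787 g VSS/g bCOD.
Q·(S₀ − S) = 577 × (1140 − 2.69) × 10⁻³ = 656.2 kg/d removed.
Net biomass production P_X = Y_obs × Q·(S₀ − S) = 0.1787 × 656.2 = 117.3 kg VSS/d.

P_X ≈ 117 kg VSS/d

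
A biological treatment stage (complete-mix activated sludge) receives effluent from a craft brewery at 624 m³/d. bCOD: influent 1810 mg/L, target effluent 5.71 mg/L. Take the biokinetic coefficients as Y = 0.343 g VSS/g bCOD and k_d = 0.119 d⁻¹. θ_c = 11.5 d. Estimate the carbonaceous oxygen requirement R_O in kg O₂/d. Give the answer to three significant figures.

R_O ≈ 894 kg O₂/d

Observed yield with endogenous decay: Y_obs = Y / (1 + k_d·θ_c) = 0.343 / (1 + 0.119 × 11.5) = 0.343 / 2.369 = 0.1448 g VSS/g bCOD.
Mass of bCOD removed per day: Q(S₀ − S) = 624 × 1804 g/m³ = 1126 kg/d.
Biomass synthesised: P_X = Y_obs × 1126 = 163.0 kg VSS/d.
R_O = Q·ΔS − 1.42 P_X = 1126 − 231.5 = 894.4 kg O₂/d.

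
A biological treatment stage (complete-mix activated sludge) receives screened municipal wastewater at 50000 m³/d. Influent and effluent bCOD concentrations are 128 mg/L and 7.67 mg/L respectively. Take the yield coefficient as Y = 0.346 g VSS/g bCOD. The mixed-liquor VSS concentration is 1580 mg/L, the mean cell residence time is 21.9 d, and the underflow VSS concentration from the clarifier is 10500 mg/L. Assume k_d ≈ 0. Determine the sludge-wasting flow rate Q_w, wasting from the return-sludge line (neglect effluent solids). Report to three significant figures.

Q_w ≈ 198 m³/d

With k_d = 0 the design equation reduces to V = Y Q (S₀−S) θ_c / X = 0.346 × 50000 × (128 − 7.67) × 21.9 / 1580 = 28854 m³.
Wasting from the return line (neglecting effluent solids): Q_w = V·X / (θ_c·X_r) = 28854 × 1580 / (21.9 × 10500) = 198.3 m³/d.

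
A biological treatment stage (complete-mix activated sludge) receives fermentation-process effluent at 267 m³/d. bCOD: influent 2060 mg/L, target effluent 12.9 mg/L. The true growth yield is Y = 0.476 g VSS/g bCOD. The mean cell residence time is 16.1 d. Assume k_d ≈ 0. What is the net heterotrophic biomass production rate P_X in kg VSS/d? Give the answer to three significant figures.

P_X ≈ 260 kg VSS/d

No decay correction is needed, so Y_obs = Y = 0.476.
ΔS = 2060 − 12.9 = 2047 mg/L, so the substrate removal rate is 267 × 2047/1000 = 546.6 kg bCOD/d.
Biomass produced: P_X = Y_obs·Q·ΔS = 0.4760 × 546.6 ≈ 260.2 kg VSS/d.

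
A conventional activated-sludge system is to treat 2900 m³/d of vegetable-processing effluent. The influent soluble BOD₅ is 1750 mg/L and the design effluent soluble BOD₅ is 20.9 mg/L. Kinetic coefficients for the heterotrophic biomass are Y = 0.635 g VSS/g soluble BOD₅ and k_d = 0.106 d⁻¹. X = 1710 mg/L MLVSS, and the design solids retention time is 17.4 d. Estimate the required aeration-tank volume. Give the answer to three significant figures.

V ≈ 11400 m³

Rearranging the biomass balance for a CMAS with decay, V = Y·Q·ΔS·θ_c / [X·(1+k_d θ_c)] = 0.635 × 2900 × (1750 − 20.9) × 17.4 / [1710 × (1 + 0.106 × 17.4)] = 5.54×10^7 / 4864 = 11391 m³.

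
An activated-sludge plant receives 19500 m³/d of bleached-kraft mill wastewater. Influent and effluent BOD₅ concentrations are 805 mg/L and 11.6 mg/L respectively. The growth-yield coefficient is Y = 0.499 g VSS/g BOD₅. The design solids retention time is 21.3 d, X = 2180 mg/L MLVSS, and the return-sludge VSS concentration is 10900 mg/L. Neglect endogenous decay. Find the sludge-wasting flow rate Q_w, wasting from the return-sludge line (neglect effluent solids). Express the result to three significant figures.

Biomass mass balance (decay neglected): V·X = Y·Q·(S₀ − S)·θ_c, so V = 0.499 × 19500 × (805 − 11.6) × 21.3 / 2180 = 75431 m³.
θ_c = V·X/(Q_w·X_r) when wasting from the recycle, so Q_w = V·X/(θ_c·X_r) = 75431 × 2180 / (21.3 × 10900) = 708.3 m³/d.

Q_w ≈ 708 m³/d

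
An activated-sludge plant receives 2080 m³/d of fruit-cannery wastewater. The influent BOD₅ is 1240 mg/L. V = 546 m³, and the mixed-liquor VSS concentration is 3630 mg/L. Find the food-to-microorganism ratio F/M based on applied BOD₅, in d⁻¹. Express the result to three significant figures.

Food-to-microorganism ratio F/M = Q S₀ / (V X) = 2080 × 1240 / (546.0 × 3630) = 1.301 d⁻¹.

F/M ≈ 1.30 d⁻¹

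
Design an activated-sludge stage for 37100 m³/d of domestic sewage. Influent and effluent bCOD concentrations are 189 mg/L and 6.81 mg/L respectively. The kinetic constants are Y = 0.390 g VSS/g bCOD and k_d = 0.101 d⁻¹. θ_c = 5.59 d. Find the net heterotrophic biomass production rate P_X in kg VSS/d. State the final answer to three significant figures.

P_X ≈ 1680 kg VSS/d

Observed yield with endogenous decay: Y_obs = Y / (1 + k_d·θ_c) = 0.390 / (1 + 0.101 × 5.59) = 0.390 / 1.565 = 0.2493 g VSS/g bCOD.
Substrate removed = Q·(S₀ − S) = 37100 m³/d × (189 − 6.81) g/m³ = 6.76×10^6 g/d = 6759 kg/d.
Net biomass production P_X = Y_obs × Q·(S₀ − S) = 0.2493 × 6759 = 1685 kg VSS/d.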